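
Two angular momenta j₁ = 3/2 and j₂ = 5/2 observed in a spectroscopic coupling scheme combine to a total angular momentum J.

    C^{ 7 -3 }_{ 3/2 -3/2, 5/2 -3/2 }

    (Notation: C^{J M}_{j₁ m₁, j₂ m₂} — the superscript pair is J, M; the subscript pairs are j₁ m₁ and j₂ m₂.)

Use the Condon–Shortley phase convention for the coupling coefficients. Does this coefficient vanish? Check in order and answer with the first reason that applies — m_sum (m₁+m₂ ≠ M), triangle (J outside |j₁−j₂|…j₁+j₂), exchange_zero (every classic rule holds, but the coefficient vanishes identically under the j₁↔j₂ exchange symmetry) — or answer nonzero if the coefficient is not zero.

m-sum: m₁+m₂ = -3/2+(-3/2) = -3, M = -3  ✓
triangle: need |j₁−j₂| ≤ J ≤ j₁+j₂, i.e. J ∈ [1, 4]; J = 7 is outside ✗ ⇒ coefficient is 0

triangle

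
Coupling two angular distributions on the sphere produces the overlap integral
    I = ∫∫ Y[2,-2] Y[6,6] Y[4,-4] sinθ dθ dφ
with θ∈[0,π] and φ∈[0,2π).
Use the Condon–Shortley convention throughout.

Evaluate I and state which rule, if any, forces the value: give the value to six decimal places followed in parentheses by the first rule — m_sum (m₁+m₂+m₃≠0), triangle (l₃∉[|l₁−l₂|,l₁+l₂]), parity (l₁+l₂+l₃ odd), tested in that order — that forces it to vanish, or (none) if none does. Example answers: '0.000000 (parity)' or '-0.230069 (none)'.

0.353849 (none)

Checks pass: Σm=0; 12 even; l₃=4∈[4,8].
(2·2+1)(2·6+1)(2·4+1) = 585
Δ: 4! 0! 8! / 13! → 1/6435
sum: t=2:+1/2304 = 1/2304
3j²(2 6 4; 0 0 0) = Δ·Π!·Σ² = 5/143  (sign +1)
sum: t=4:+1/967680 = 1/967680
3j²(2 6 4; -2 6 -4) = Δ·Π!·Σ² = 1/13  (sign +1)
combine: 4πI² = 585·5/143·1/13 = 225/143
take √, sign +1: I = 0.35384927
No selection rule forces the value: the integral is nonzero (none).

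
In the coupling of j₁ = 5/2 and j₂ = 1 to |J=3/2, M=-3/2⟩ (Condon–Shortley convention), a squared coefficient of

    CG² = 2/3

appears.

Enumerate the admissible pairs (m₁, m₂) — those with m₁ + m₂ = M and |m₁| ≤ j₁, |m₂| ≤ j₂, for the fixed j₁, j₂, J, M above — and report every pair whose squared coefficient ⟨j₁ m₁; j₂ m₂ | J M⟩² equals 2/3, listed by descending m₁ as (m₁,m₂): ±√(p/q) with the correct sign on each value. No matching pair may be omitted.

Admissible pairs with m₁+m₂ = M = -3/2: (-5/2,1), (-3/2,0), (-1/2,-1)
  (m₁,m₂)=(-1/2,-1): CG² = 1/15, CG = +√(1/15)
  (m₁,m₂)=(-3/2,0): CG² = 4/15, CG = −√(4/15)
  (m₁,m₂)=(-5/2,1): CG² = 2/3, CG = +√(2/3)   ← matches the target
Pairs with CG² = 2/3: (-5/2,1): +√(2/3)

(-5/2,1): +√(2/3)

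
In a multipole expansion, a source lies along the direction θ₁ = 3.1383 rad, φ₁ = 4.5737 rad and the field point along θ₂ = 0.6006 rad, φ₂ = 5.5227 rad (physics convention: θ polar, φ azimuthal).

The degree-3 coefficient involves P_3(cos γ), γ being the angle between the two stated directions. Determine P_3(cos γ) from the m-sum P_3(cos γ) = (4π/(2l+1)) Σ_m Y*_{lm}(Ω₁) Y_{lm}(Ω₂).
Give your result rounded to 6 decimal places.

-0.162361

Addition theorem: P_3(cos γ) = (4π/7) Σ_m Y*_{lm}(Ω₁) Y_{lm}(Ω₂), m = −3…3:
  [-3]  conj(Y_{3,-3})(Ω₁) = +0.000000+0.000000i ; Y_{3,-3}(Ω₂) = -0.049125+0.057077i ; Δ = -0.000000-0.000000i
  [-2]  conj(Y_{3,-2})(Ω₁) = +0.000011-0.000003i ; Y_{3,-2}(Ω₂) = +0.013412+0.268947i ; Δ = +0.000001+0.000003i
  [-1]  conj(Y_{3,-1})(Ω₁) = -0.000588-0.004216i ; Y_{3,-1}(Ω₂) = +0.317987+0.302525i ; Δ = +0.001088-0.001519i
  [+0]  conj(Y_{3,0})(Ω₁) = -0.746328-0.000000i ; Y_{3,0}(Ω₂) = +0.124101+0.000000i ; Δ = -0.092620-0.000000i
  [+1]  conj(Y_{3,1})(Ω₁) = +0.000588-0.004216i ; Y_{3,1}(Ω₂) = -0.317987+0.302525i ; Δ = +0.001088+0.001519i
  [+2]  conj(Y_{3,2})(Ω₁) = +0.000011+0.000003i ; Y_{3,2}(Ω₂) = +0.013412-0.268947i ; Δ = +0.000001-0.000003i
  [+3]  conj(Y_{3,3})(Ω₁) = -0.000000+0.000000i ; Y_{3,3}(Ω₂) = +0.049125+0.057077i ; Δ = -0.000000+0.000000i
Σ over m = -0.090442-0.000000i; ×(4π/7) → -0.162361-0.000000i. Real part: -0.162361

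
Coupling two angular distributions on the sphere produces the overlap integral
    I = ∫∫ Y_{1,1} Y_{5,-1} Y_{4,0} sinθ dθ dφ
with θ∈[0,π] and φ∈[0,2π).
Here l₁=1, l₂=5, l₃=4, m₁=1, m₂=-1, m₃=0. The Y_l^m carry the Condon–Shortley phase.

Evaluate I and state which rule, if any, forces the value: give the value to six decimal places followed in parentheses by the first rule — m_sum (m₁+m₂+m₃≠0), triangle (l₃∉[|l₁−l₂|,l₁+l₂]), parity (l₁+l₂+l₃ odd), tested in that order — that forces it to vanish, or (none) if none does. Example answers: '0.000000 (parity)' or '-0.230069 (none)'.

-0.190188 (none)

Checks pass: Σm=0; 10 even; l₃=4∈[4,6].
(2·1+1)(2·5+1)(2·4+1) = 297
Δ: 2! 0! 8! / 11! → 1/495
sum: t=1:−1/576 = -1/576
3j²(1 5 4; 0 0 0) = Δ·Π!·Σ² = 5/99  (sign -1)
sum: t=0:+1/1152 = 1/1152
3j²(1 5 4; 1 -1 0) = Δ·Π!·Σ² = 1/33  (sign +1)
combine: 4πI² = 297·5/99·1/33 = 5/11
take √, sign -1: I = -0.19018827
No selection rule forces the value: the integral is nonzero (none).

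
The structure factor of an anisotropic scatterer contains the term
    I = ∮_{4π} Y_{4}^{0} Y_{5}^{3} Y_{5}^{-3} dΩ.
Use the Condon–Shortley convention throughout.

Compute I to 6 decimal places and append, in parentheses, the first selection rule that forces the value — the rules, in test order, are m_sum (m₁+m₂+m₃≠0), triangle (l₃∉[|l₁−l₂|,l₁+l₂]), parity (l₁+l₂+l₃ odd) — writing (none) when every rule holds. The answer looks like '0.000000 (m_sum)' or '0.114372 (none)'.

Checks pass: Σm=0; 14 even; l₃=5∈[1,9].
(2·4+1)(2·5+1)(2·5+1) = 1089
Δ: 4! 4! 6! / 15! → 1/3153150
sum: t=0:+1/69120 t=1:−1/1728 t=2:+1/576 t=3:−1/1728 t=4:+1/69120 = 7/11520
3j²(4 5 5; 0 0 0) = Δ·Π!·Σ² = 2/143  (sign -1)
sum: t=2:+1/11520 t=3:−1/4320 t=4:+1/27648 = -1/9216
3j²(4 5 5; 0 3 -3) = Δ·Π!·Σ² = 2/143  (sign -1)
combine: 4πI² = 1089·2/143·2/143 = 36/169
take √, sign +1: I = 0.13019760
No selection rule forces the value: the integral is nonzero (none).

0.130198 (none)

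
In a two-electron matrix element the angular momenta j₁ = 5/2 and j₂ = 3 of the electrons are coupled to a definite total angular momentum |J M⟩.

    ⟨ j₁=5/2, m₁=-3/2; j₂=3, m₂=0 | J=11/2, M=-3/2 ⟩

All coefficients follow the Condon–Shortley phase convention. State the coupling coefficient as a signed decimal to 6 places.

j₁+j₂−J=0  J+j₁−j₂=5  J−j₁+j₂=6  j₁+j₂+J+1=12
(j₁±m₁, j₂±m₂, J±M) = (1,4,3,3,4,7)
P² = 2488320/11
sum k=0..0:
  [0] +1/864 = 1/864
S = 1/864
C² = P²·S² = 10/33 ; C = +0.550482

+0.550482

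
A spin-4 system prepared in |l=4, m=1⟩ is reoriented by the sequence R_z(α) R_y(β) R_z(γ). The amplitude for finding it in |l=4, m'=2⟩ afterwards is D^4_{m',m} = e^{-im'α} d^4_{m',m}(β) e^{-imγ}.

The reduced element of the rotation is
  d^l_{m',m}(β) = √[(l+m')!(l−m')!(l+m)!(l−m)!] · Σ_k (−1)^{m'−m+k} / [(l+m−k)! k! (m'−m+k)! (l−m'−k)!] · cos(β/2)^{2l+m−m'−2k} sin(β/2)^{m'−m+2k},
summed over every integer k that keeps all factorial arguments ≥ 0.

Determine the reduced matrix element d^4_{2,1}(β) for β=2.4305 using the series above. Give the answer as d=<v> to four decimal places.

d=-0.3450

d^4_{2,1}(β=2.4305) via the finite sum:
With c≡cos(β/2)=0.348103 and s≡sin(β/2)=0.937456, N=[720·2·120·6]^{1/2}=1018.233765
k∈{0,1,2} keeps every argument non-negative
  k=0: (−1)^1·1018.2338/(240)·0.3481^7·0.9375^1 = -0.002463
  k=1: (−1)^2·1018.2338/(48)·0.3481^5·0.9375^3 = +0.089330
  k=2: (−1)^3·1018.2338/(72)·0.3481^3·0.9375^5 = -0.431909
d^4_{2,1}(2.4305) = -0.002463 +0.089330 -0.431909 = -0.345043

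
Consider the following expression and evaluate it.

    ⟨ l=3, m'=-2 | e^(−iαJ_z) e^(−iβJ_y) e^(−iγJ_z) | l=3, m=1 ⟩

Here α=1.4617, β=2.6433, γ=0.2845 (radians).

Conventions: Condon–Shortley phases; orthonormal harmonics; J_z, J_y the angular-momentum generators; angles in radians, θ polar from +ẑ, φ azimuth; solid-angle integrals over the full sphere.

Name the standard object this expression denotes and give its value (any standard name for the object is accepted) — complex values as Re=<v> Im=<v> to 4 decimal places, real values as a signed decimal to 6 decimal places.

This is a Wigner D-matrix element — the rotation-matrix element ⟨l m'| R(α,β,γ) |l m⟩ in the angular-momentum basis.
First d^3_{-2,1}(β=2.6433), then the phase factors e^{-i(-2)α} and e^{-i(1)γ}:
Half-angle: c=0.246577, s=0.969123. N=√(1·120·24·2)=75.894664
k∈{3,4} keeps every argument non-negative
  k=3: (−1)^0·75.8947/(12)·0.2466^3·0.9691^3 = +0.086302
  k=4: (−1)^1·75.8947/(24)·0.2466^1·0.9691^5 = -0.666572
d^3_{-2,1}(2.6433) = +0.086302 -0.666572 = -0.580270
D = (-0.976290+0.216465i)·(-0.580270)·(+0.959802-0.280678i) = +0.508484-0.279566i

Wigner D-matrix element, Re=0.5085 Im=-0.2796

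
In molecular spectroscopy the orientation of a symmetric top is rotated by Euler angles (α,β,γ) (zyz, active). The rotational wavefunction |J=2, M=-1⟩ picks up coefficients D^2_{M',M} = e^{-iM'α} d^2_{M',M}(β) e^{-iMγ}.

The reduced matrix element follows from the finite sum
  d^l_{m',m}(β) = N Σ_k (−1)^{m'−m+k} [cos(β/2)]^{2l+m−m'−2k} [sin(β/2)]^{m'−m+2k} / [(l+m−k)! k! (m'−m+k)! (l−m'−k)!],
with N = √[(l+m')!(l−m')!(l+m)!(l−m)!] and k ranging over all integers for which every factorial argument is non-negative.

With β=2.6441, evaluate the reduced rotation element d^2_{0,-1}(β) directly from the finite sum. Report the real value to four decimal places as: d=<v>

d^2_{0,-1}(β=2.6441) via the finite sum:
With c≡cos(β/2)=0.246189 and s≡sin(β/2)=0.969222, N=[2·2·1·6]^{1/2}=4.898979
k∈{0,1} keeps every argument non-negative
  k=0: (−1)^1·4.8990/(2)·0.2462^3·0.9692^1 = -0.035425
  k=1: (−1)^2·4.8990/(2)·0.2462^1·0.9692^3 = +0.549053
d^2_{0,-1}(2.6441) = -0.035425 +0.549053 = +0.513628

d=0.5136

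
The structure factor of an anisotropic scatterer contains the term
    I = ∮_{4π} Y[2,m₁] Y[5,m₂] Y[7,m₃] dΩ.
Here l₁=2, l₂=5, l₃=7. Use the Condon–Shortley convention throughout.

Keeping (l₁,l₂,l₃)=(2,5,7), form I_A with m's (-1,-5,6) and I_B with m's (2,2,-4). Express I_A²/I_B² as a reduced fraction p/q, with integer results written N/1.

Shared (l₁,l₂,l₃)=(2,5,7): N and (l;000)² cancel in I_A²/I_B².
A: Δ = 0!·4!·10!/15! = 1/15015; Racah Σ t=0..0: t=0:+1/21772800 = 1/21772800; ⇒ 3j(2 5 7; -1 -5 6)² = 2/105, sgn -1
B: Δ = 0!·4!·10!/15! = 1/15015; Racah Σ t=0..0: t=0:+1/725760 = 1/725760; ⇒ 3j(2 5 7; 2 2 -4)² = 2/91, sgn -1
I_A²/I_B² = (2/105)/(2/91) = 13/15

13/15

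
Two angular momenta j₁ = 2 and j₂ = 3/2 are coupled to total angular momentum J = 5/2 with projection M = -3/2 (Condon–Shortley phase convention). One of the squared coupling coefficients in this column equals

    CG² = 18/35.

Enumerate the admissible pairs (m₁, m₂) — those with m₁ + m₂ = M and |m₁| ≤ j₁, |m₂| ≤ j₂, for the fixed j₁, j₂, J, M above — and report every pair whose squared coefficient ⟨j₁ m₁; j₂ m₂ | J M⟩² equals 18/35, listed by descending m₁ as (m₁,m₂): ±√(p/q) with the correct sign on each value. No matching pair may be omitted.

Admissible pairs with m₁+m₂ = M = -3/2: (-2,1/2), (-1,-1/2), (0,-3/2)
  (m₁,m₂)=(0,-3/2): CG² = 18/35, CG = +√(18/35)   ← matches the target
  (m₁,m₂)=(-1,-1/2): CG² = 1/35, CG = −√(1/35)
  (m₁,m₂)=(-2,1/2): CG² = 16/35, CG = −√(16/35)
Pairs with CG² = 18/35: (0,-3/2): +√(18/35)

(0,-3/2): +√(18/35)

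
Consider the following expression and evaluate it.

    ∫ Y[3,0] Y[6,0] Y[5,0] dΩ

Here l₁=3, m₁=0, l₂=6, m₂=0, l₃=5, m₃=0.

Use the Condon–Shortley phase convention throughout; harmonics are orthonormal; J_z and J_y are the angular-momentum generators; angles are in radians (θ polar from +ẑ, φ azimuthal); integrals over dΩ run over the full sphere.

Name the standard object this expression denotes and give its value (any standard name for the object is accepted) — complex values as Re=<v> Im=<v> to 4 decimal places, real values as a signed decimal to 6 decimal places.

This is a Gaunt coefficient — the integral of a triple product of spherical harmonics over the sphere.
m-sum 0 ✓  L=14 even ✓  3≤5≤9 ✓
Π(2lᵢ+1) = 7×13×11 = 1001
triangle coeff Δ(3,6,5) = 1/675675
Σ_t [1,3]: t=1:−1/8640 t=2:+1/2304 t=3:−1/8640 = 7/34560
(3j)²=7/429 [(3 6 5; 0 0 0)], sign=-1
(m-triple is (0,0,0) — same symbol as above.)
⇒ 4πI² = 343/1287
I = (+1)√(343/1287/(4π)) = 0.14563067

Gaunt coefficient, +0.145631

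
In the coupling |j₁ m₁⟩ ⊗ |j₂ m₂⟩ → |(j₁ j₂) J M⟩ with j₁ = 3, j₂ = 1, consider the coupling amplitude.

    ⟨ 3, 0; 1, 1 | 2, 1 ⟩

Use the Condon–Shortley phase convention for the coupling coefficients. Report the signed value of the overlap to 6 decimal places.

+√(1/7) ≈ +0.377964

√[5·2!4!0!/7! · 3!3!2!0!3!1!] = √(144/7)
  +(−1)^2/∏(2,0,1,0,3,0)! = 1/12  (running 1/12)
⟨..|..⟩ = √(144/7)·(1/12) = +0.377964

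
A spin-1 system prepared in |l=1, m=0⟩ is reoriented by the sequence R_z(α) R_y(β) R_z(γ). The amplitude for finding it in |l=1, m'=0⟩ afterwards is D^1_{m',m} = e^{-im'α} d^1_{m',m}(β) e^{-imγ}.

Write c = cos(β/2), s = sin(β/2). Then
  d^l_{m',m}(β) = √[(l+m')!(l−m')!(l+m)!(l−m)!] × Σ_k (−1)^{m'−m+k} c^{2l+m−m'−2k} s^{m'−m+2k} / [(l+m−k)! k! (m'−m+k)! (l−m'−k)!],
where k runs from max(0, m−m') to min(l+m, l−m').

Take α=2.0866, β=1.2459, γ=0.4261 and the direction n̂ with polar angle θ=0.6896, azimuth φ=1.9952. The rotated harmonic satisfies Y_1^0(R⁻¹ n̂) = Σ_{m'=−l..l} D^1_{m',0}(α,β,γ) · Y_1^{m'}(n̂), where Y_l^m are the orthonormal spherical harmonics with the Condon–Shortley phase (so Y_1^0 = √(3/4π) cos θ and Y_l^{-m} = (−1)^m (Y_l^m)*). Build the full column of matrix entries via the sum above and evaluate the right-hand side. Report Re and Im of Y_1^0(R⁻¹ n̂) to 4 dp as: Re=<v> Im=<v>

Re=0.4137 Im=0.0000

Need the full column D^1_{m',0} for m'=−1..1 at α=2.0866, β=1.2459, γ=0.4261.
cos(β/2)=0.812161, sin(β/2)=0.583434
d^1_{-1,0}: single k=1 term ⇒ +0.670114;  D = -0.330523+0.582930i
d^1_{0,0}: k∈[0..1] ⇒ +0.659605 -0.340395 = +0.319211;  D = +0.319211+0.000000i
d^1_{1,0}: single k=0 term ⇒ -0.670114;  D = +0.330523+0.582930i
Y_1^{m'}(θ=0.6896,φ=1.9952) and Σ D·Y over m':
  (-0.3305+0.5829i)·(-0.0905-0.2003i)  (+0.3192+0.0000i)·(+0.3770+0.0000i)  (+0.3305+0.5829i)·(+0.0905-0.2003i)
Y_1^0(R⁻¹ n̂) = +0.413699+0.000000i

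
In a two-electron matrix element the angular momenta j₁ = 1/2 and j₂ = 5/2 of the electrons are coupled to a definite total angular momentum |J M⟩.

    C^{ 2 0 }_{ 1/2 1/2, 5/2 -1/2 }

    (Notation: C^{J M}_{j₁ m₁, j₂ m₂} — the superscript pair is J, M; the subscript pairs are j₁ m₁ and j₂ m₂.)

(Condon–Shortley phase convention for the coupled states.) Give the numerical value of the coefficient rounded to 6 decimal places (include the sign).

√[5·1!0!4!/6! · 1!0!2!3!2!2!] = √(8)
  +(−1)^0/∏(0,1,0,2,0,2)! = 1/4  (running 1/4)
⟨..|..⟩ = √(8)·(1/4) = +0.707107

+√(1/2) ≈ +0.707107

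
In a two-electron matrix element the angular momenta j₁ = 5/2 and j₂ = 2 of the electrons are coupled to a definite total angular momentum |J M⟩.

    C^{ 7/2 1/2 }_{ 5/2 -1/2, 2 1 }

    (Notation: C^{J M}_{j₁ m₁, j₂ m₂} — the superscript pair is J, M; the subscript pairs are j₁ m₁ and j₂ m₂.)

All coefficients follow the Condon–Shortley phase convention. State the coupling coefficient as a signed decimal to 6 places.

triangle: 1!×4!×3!/9! = 144/362880
(j±m)!: 2!×3!×3!×1!×4!×3! = 10368
prefactor² = (2J+1)×Δ×N² = 1152/35
  k=0: +1/(0!×1!×3!×3!×1!×0!) = 1/36
  k=1: −1/(1!×0!×2!×2!×2!×1!) = -1/8
Σ = -7/72  ⇒  CG² = 1152/35×(-7/72)² = 14/45
CG = −√(14/45) = -0.557773

-0.557773  (= −√(14/45))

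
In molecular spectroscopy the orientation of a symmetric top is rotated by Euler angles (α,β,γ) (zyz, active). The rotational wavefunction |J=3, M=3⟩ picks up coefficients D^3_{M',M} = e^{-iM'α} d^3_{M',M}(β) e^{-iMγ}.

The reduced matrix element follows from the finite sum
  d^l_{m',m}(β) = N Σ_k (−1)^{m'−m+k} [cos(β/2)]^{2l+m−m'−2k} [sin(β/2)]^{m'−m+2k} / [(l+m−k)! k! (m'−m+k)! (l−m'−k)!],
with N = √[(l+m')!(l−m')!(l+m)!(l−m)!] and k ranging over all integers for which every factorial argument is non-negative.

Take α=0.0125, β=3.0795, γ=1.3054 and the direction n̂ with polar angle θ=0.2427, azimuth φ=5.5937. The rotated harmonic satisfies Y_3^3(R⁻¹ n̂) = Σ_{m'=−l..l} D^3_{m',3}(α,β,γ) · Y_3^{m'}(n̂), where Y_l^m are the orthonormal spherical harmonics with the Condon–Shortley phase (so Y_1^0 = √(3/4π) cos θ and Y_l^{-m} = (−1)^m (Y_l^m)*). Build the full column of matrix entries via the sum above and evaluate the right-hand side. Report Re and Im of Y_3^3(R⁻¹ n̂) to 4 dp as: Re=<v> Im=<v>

Re=-0.0060 Im=-0.0080

Need the full column D^3_{m',3} for m'=−3..3 at α=0.0125, β=3.0795, γ=1.3054.
cos(β/2)=0.031041, sin(β/2)=0.999518
d^3_{-3,3}: single k=6 term ⇒ +0.997112;  D = -0.738278+0.670208i
d^3_{-2,3}: single k=5 term ⇒ +0.075852;  D = -0.055521+0.051682i
d^3_{-1,3}: single k=4 term ⇒ +0.003725;  D = -0.002694+0.002572i
d^3_{0,3}: single k=3 term ⇒ +0.000134;  D = -0.000095+0.000093i
d^3_{1,3}: single k=2 term ⇒ +0.000004;  D = -0.000003+0.000003i
d^3_{2,3}: single k=1 term ⇒ +0.000000;  D = -0.000000+0.000000i
d^3_{3,3}: single k=0 term ⇒ +0.000000;  D = -0.000000+0.000000i
Y_3^{m'}(θ=0.2427,φ=5.5937) and Σ D·Y over m':
  (-0.7383+0.6702i)·(-0.0028+0.0051i)  (-0.0555+0.0517i)·(+0.0109+0.0562i)  (-0.0027+0.0026i)·(+0.2224+0.1834i)  (-0.0001+0.0001i)·(+0.6199+0.0000i)  (-0.0000+0.0000i)·(-0.2224+0.1834i)  (-0.0000+0.0000i)·(+0.0109-0.0562i)  (-0.0000+0.0000i)·(+0.0028+0.0051i)
Y_3^3(R⁻¹ n̂) = -0.006013-0.008033i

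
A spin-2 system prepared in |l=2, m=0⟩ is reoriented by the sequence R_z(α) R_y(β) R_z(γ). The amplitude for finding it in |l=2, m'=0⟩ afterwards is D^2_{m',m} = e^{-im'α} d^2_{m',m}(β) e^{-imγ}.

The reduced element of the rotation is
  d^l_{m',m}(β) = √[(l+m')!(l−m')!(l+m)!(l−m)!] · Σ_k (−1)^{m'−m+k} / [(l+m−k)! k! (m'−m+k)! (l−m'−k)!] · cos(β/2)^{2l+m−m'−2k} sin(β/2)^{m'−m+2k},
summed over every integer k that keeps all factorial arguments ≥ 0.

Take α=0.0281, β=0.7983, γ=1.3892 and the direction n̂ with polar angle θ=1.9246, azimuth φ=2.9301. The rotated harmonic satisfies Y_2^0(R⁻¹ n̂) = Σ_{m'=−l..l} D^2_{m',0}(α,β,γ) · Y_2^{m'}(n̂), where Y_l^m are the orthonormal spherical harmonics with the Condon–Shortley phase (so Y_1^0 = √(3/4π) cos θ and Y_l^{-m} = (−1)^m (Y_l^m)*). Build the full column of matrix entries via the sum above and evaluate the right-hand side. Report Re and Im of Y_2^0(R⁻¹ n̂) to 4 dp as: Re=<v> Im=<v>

Re=0.4416 Im=0.0000

Need the full column D^2_{m',0} for m'=−2..2 at α=0.0281, β=0.7983, γ=1.3892.
cos(β/2)=0.921392, sin(β/2)=0.388635
d^2_{-2,0}: single k=2 term ⇒ +0.314086;  D = +0.313590+0.017642i
d^2_{-1,0}: k∈[1..2] ⇒ +0.744647 -0.132479 = +0.612169;  D = +0.611927+0.017200i
d^2_{0,0}: k∈[0..2] ⇒ +0.720738 -0.512900 +0.022812 = +0.230649;  D = +0.230649+0.000000i
d^2_{1,0}: k∈[0..1] ⇒ -0.744647 +0.132479 = -0.612169;  D = -0.611927+0.017200i
d^2_{2,0}: single k=0 term ⇒ +0.314086;  D = +0.313590-0.017642i
Y_2^{m'}(θ=1.9246,φ=2.9301) and Σ D·Y over m':
  (+0.3136+0.0176i)·(+0.3099+0.1395i)  (+0.6119+0.0172i)·(+0.2455+0.0527i)  (+0.2306+0.0000i)·(-0.2018+0.0000i)  (-0.6119+0.0172i)·(-0.2455+0.0527i)  (+0.3136-0.0176i)·(+0.3099-0.1395i)
Y_2^0(R⁻¹ n̂) = +0.441554+0.000000i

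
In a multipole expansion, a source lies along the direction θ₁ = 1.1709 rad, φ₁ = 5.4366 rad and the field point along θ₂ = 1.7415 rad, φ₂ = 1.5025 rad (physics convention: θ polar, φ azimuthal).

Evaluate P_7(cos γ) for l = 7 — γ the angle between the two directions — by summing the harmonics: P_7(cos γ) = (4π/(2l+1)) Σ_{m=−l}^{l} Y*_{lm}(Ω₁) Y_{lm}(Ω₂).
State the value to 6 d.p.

Summing Y*_{l m}(θ₁,φ₁)·Y_{l m}(θ₂,φ₂) over m ∈ [−7, 7]; prefactor 4π/(2·7+1) = 0.837758:
  term(m=-7) = -0.09413 + 0.08519j   from Y*(Ω₁)=0.26355 + 0.09832j, Y(Ω₂)=-0.20764 + 0.40073j
  term(m=-6) = -0.00552 + 0.12938j   from Y*(Ω₁)=0.15967 + 0.41522j, Y(Ω₂)=0.26700 + 0.11598j
  term(m=-5) = -0.03429 - 0.03682j   from Y*(Ω₁)=-0.10891 + 0.20947j, Y(Ω₂)=-0.07136 + 0.20079j
  term(m=-4) = 0.06532 + 0.00186j   from Y*(Ω₁)=0.20543 - 0.05131j, Y(Ω₂)=0.29717 + 0.08326j
  term(m=-3) = -0.02985 + 0.02860j   from Y*(Ω₁)=0.26501 + 0.18202j, Y(Ω₂)=-0.02616 + 0.12590j
  term(m=-2) = 0.00037 - 0.02569j   from Y*(Ω₁)=-0.01017 - 0.08270j, Y(Ω₂)=0.30544 + 0.04198j
  term(m=-1) = 0.02187 + 0.02218j   from Y*(Ω₁)=0.21766 - 0.24607j, Y(Ω₂)=-0.00647 + 0.09458j
  term(m=+0) = -0.01373 + 0.00000j   from Y*(Ω₁)=-0.04471 + 0.00000j, Y(Ω₂)=0.30712 + 0.00000j
  term(m=+1) = 0.02187 - 0.02218j   from Y*(Ω₁)=-0.21766 - 0.24607j, Y(Ω₂)=0.00647 + 0.09458j
  term(m=+2) = 0.00037 + 0.02569j   from Y*(Ω₁)=-0.01017 + 0.08270j, Y(Ω₂)=0.30544 - 0.04198j
  term(m=+3) = -0.02985 - 0.02860j   from Y*(Ω₁)=-0.26501 + 0.18202j, Y(Ω₂)=0.02616 + 0.12590j
  term(m=+4) = 0.06532 - 0.00186j   from Y*(Ω₁)=0.20543 + 0.05131j, Y(Ω₂)=0.29717 - 0.08326j
  term(m=+5) = -0.03429 + 0.03682j   from Y*(Ω₁)=0.10891 + 0.20947j, Y(Ω₂)=0.07136 + 0.20079j
  term(m=+6) = -0.00552 - 0.12938j   from Y*(Ω₁)=0.15967 - 0.41522j, Y(Ω₂)=0.26700 - 0.11598j
  term(m=+7) = -0.09413 - 0.08519j   from Y*(Ω₁)=-0.26355 + 0.09832j, Y(Ω₂)=0.20764 + 0.40073j
Σ over m = -0.16620 + 0.00000j; ×(4π/15) → -0.13923 + 0.00000j. Real part: -0.139234

-0.139234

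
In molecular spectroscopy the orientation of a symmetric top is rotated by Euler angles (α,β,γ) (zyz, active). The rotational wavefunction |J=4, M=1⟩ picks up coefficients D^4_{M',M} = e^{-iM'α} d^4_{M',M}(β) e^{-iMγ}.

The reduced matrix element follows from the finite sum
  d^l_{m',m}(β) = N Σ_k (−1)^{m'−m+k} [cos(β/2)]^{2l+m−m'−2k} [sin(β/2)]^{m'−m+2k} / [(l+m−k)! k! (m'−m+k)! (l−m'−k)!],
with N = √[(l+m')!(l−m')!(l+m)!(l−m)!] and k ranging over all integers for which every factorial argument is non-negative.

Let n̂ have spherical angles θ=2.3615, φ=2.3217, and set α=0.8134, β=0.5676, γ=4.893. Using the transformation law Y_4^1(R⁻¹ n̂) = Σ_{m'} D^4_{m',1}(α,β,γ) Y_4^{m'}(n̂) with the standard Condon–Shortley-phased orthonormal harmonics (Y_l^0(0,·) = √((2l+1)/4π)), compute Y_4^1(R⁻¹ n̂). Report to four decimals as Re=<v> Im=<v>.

Need the full column D^4_{m',1} for m'=−4..4 at α=0.8134, β=0.5676, γ=4.8930.
cos(β/2)=0.959998, sin(β/2)=0.280006
d^4_{-4,1}: single k=5 term ⇒ +0.011396;  D = -0.000781-0.011369i
d^4_{-3,1}: k∈[4..5] ⇒ +0.069067 -0.003525 = +0.065541;  D = -0.050599-0.041658i
d^4_{-2,1}: k∈[3..5] ⇒ +0.253144 -0.032304 +0.000550 = +0.221390;  D = -0.219674+0.027515i
d^4_{-1,1}: k∈[2..5] ⇒ +0.613701 -0.156628 +0.006662 -0.000038 = +0.463697;  D = -0.274228+0.373916i
d^4_{0,1}: k∈[1..4] ⇒ +0.940969 -0.480307 +0.040861 -0.000579 = +0.500943;  D = +0.089985+0.492795i
d^4_{1,1}: k∈[0..3] ⇒ +0.721380 -0.920551 +0.156628 -0.004442 = -0.046984;  D = -0.039383-0.025622i
d^4_{2,1}: k∈[0..2] ⇒ -0.892681 +0.379716 -0.021536 = -0.534501;  D = -0.519608+0.125294i
d^4_{3,1}: k∈[0..1] ⇒ +0.487110 -0.069067 = +0.418043;  D = +0.208001-0.362623i
d^4_{4,1}: single k=0 term ⇒ -0.133951;  D = +0.038640+0.128257i
Y_4^{m'}(θ=2.3615,φ=2.3217) and Σ D·Y over m':
  (-0.0008-0.0114i)·(-0.1073-0.0149i)  (-0.0506-0.0417i)·(-0.2403+0.1951i)  (-0.2197+0.0275i)·(-0.0289+0.4189i)  (-0.2742+0.3739i)·(+0.0867+0.0929i)  (+0.0900+0.4928i)·(-0.3409+0.0000i)  (-0.0394-0.0256i)·(-0.0867+0.0929i)  (-0.5196+0.1253i)·(-0.0289-0.4189i)  (+0.2080-0.3626i)·(+0.2403+0.1951i)  (+0.0386+0.1283i)·(-0.1073+0.0149i)
Y_4^1(R⁻¹ n̂) = +0.113867-0.099658i

Re=0.1139 Im=-0.0997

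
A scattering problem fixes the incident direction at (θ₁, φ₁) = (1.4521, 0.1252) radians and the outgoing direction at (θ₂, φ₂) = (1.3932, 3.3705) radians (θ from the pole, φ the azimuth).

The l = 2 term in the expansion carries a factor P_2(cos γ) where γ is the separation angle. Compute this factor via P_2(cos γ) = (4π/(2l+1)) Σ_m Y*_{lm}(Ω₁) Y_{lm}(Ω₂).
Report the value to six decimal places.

0.857099

Expand P_2 via completeness: Σ_{m} conj(Y_{2,m}) at Ω₁ times Y_{2,m} at Ω₂ —
  [-2]  conj(Y_{2,-2})(Ω₁) = (0.368980, 0.094373) ; Y_{2,-2}(Ω₂) = (0.335682, -0.165400) ; Δ = (0.139469, -0.029350)
  [-1]  conj(Y_{2,-1})(Ω₁) = (0.090129, 0.011343) ; Y_{2,-1}(Ω₂) = (-0.130831, 0.030482) ; Δ = (-0.012137, 0.001263)
  [+0]  conj(Y_{2,0})(Ω₁) = (-0.302124, -0.000000) ; Y_{2,0}(Ω₂) = (-0.285861, 0.000000) ; Δ = (0.086365, 0.000000)
  [+1]  conj(Y_{2,1})(Ω₁) = (-0.090129, 0.011343) ; Y_{2,1}(Ω₂) = (0.130831, 0.030482) ; Δ = (-0.012137, -0.001263)
  [+2]  conj(Y_{2,2})(Ω₁) = (0.368980, -0.094373) ; Y_{2,2}(Ω₂) = (0.335682, 0.165400) ; Δ = (0.139469, 0.029350)
Accumulated sum (0.341029, 0.000000); after 4π/(2l+1) scaling, (0.857099, 0.000000) ⇒ P_2 = 0.857099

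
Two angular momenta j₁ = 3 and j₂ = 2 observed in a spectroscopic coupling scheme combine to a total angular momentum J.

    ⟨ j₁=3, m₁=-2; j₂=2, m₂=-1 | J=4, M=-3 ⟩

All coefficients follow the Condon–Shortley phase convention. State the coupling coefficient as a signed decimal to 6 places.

j₁+j₂−J=1  J+j₁−j₂=5  J−j₁+j₂=3  j₁+j₂+J+1=10
(j₁±m₁, j₂±m₂, J±M) = (1,5,1,3,1,7)
P² = 6480
sum k=0..1:
  [0] +1/240 = 1/240
  [1] −1/144 = -1/144
S = -1/360
C² = P²·S² = 1/20 ; C = -0.223607

−√(1/20) = -0.223607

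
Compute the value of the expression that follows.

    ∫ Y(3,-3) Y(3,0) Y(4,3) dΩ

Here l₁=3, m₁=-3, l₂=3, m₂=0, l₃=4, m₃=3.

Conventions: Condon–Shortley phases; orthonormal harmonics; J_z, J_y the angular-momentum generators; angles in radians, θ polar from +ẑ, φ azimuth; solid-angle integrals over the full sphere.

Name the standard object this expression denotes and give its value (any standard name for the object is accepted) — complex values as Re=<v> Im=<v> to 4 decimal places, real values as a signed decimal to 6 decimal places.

This is a Gaunt coefficient — the integral of a triple product of spherical harmonics over the sphere.
m-sum 0 ✓  L=10 even ✓  0≤4≤6 ✓
Π(2lᵢ+1) = 7×7×9 = 441
triangle coeff Δ(3,3,4) = 1/34650
Σ_t [0,2]: t=0:+1/72 t=1:−1/16 t=2:+1/72 = -5/144
(3j)²=2/77 [(3 3 4; 0 0 0)], sign=-1
Σ_t [2,2]: t=2:+1/288 = 1/288
(3j)²=1/22 [(3 3 4; -3 0 3)], sign=-1
⇒ 4πI² = 63/121
I = (+1)√(63/121/(4π)) = 0.20355073

Gaunt coefficient, +0.203551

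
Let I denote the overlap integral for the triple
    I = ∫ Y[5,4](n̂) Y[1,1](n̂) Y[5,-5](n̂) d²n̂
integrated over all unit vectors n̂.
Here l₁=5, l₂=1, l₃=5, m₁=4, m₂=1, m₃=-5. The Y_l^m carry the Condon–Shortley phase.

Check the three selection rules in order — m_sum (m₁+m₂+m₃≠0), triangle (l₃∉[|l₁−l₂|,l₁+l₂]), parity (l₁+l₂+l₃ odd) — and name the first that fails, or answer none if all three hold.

parity

azimuthal sum: 4 + 1 − 5 = 0  ✓
4 ≤ 5 ≤ 6 (triangle on l)  ✓
L = 5 + 1 + 5 = 11 (odd)  ✗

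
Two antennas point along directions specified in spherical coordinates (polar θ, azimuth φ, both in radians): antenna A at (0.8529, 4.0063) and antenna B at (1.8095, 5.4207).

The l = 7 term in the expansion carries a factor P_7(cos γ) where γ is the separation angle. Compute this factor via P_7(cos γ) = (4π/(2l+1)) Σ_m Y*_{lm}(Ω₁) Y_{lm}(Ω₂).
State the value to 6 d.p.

Summing Y*_{l m}(θ₁,φ₁)·Y_{l m}(θ₂,φ₂) over m ∈ [−7, 7]; prefactor 4π/(2·7+1) = 0.837758:
  term(m=-7) = (-0.024987, 0.012882)   from Y*(Ω₁)=(-0.066946, 0.015692), Y(Ω₂)=(0.396557, -0.099481)
  term(m=-6) = (0.049442, 0.067468)   from Y*(Ω₁)=(0.102933, -0.199732), Y(Ω₂)=(-0.166103, 0.333143)
  term(m=-5) = (-0.025170, 0.025342)   from Y*(Ω₁)=(0.155961, 0.380659), Y(Ω₂)=(0.033809, 0.079973)
  term(m=-4) = (0.116228, 0.083960)   from Y*(Ω₁)=(-0.387480, -0.127220), Y(Ω₂)=(-0.334989, -0.106697)
  term(m=-3) = (0.000640, -0.001263)   from Y*(Ω₁)=(0.049071, -0.029915), Y(Ω₂)=(0.020956, -0.012968)
  term(m=-2) = (-0.105043, -0.033972)   from Y*(Ω₁)=(0.053703, -0.335721), Y(Ω₂)=(0.049865, -0.320863)
  term(m=-1) = (-0.002255, 0.014298)   from Y*(Ω₁)=(0.140758, 0.165063), Y(Ω₂)=(0.043408, 0.050675)
  term(m=+0) = (0.089082, 0.000000)   from Y*(Ω₁)=(0.283228, -0.000000), Y(Ω₂)=(0.314524, 0.000000)
  term(m=+1) = (-0.002255, -0.014298)   from Y*(Ω₁)=(-0.140758, 0.165063), Y(Ω₂)=(-0.043408, 0.050675)
  term(m=+2) = (-0.105043, 0.033972)   from Y*(Ω₁)=(0.053703, 0.335721), Y(Ω₂)=(0.049865, 0.320863)
  term(m=+3) = (0.000640, 0.001263)   from Y*(Ω₁)=(-0.049071, -0.029915), Y(Ω₂)=(-0.020956, -0.012968)
  term(m=+4) = (0.116228, -0.083960)   from Y*(Ω₁)=(-0.387480, 0.127220), Y(Ω₂)=(-0.334989, 0.106697)
  term(m=+5) = (-0.025170, -0.025342)   from Y*(Ω₁)=(-0.155961, 0.380659), Y(Ω₂)=(-0.033809, 0.079973)
  term(m=+6) = (0.049442, -0.067468)   from Y*(Ω₁)=(0.102933, 0.199732), Y(Ω₂)=(-0.166103, -0.333143)
  term(m=+7) = (-0.024987, -0.012882)   from Y*(Ω₁)=(0.066946, 0.015692), Y(Ω₂)=(-0.396557, -0.099481)
Σ over m = (0.106795, 0.000000); ×(4π/15) → (0.089468, 0.000000). Real part: 0.089468

0.089468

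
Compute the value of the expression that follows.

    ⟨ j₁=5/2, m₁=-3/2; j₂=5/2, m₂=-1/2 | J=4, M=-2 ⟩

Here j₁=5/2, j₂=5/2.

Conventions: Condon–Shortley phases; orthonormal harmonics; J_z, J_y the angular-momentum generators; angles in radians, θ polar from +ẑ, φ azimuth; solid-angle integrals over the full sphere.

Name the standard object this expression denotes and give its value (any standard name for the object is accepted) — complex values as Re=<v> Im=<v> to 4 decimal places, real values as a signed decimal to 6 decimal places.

This is a Clebsch–Gordan (vector-coupling) coefficient.
triangle: 1!×4!×4!/10! = 576/3628800
(j±m)!: 1!×4!×2!×3!×2!×6! = 414720
prefactor² = (2J+1)×Δ×N² = 20736/35
  k=0: +1/(0!×1!×4!×2!×0!×2!) = 1/96
  k=1: −1/(1!×0!×3!×1!×1!×3!) = -1/36
Σ = -5/288  ⇒  CG² = 20736/35×(-5/288)² = 5/28
CG = −√(5/28) = -0.422577

Clebsch–Gordan coefficient, −√(5/28) ≈ -0.422577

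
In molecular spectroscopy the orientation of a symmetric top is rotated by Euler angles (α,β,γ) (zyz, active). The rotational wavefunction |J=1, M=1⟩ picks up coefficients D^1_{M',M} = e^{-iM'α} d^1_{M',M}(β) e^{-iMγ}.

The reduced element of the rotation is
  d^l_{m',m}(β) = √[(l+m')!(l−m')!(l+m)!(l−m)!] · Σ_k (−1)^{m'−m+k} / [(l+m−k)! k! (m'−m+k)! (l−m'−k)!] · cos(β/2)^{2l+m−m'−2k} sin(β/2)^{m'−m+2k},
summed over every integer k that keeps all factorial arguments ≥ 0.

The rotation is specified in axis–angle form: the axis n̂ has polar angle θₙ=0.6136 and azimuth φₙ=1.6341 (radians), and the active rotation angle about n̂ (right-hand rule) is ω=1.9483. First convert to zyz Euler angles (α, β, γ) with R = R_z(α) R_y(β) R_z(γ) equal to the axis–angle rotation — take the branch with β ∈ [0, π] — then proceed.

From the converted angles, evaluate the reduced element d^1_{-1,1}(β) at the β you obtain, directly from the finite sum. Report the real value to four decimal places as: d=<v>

Axis–angle → zyz. n̂ = (sinθₙcosφₙ, sinθₙsinφₙ, cosθₙ) = (-0.036427, +0.574661, +0.817580), ω = 1.9483.
R = I cosω + sinω [n̂]ₓ + (1−cosω) n̂n̂ᵀ gives
  R = [-0.366785, -0.788662, +0.493438; +0.731364, +0.083359, +0.676874; -0.574957, +0.609150, +0.546223]
β = atan2(√(R₁₃²+R₂₃²), R₃₃) = 0.992947; α = atan2(R₂₃, R₁₃) mod 2π = 0.940874; γ = atan2(R₃₂, −R₃₁) mod 2π = 0.814267
d^1_{-1,1}(β=0.9929) via the finite sum:
With c≡cos(β/2)=0.879268 and s≡sin(β/2)=0.476328, N=[1·2·2·1]^{1/2}=2.000000
Admissible k: 2..2 (factorial args all ≥0)
  k=2: (−1)^0·2.0000/(2)·0.8793^0·0.4763^2 = +0.226888
d^1_{-1,1}(0.9929) = +0.226888

d=0.2269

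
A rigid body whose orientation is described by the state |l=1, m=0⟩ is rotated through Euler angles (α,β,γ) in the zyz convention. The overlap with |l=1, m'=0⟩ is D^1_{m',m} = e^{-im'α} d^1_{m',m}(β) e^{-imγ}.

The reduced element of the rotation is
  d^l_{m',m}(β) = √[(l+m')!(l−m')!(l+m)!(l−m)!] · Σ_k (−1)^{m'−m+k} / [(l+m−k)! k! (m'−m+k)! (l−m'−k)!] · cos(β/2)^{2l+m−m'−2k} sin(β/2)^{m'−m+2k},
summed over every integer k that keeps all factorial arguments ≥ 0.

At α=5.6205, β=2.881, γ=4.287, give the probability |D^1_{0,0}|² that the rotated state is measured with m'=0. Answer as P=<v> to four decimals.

Split into d^1_{0,0}(β=2.8810) × two z-phases.
c=cos(2.881000/2)=0.129928, s=sin(2.881000/2)=0.991523; N=√[1·1·1·1]=1.000000
k: max(0,(0)−(0))=0 … min(1+(0),1−(0))=1
  k=0: (−1)^0·1.0000/(1)·0.1299^2·0.9915^0 = +0.016881
  k=1: (−1)^1·1.0000/(1)·0.1299^0·0.9915^2 = -0.983119
d^1_{0,0}(2.8810) = +0.016881 -0.983119 = -0.966237
|D^1_{0,0}|² = |d^1_{0,0}(β)|² = (-0.966237)² = 0.933615 (the z-rotation phases have unit modulus)

P=0.9336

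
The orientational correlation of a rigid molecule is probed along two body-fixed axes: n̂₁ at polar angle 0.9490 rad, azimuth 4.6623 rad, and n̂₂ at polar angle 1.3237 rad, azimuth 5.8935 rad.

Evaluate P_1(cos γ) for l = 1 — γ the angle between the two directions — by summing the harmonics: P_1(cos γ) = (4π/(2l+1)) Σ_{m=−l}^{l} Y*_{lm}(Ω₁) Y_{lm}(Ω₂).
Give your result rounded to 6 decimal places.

0.405009

Addition theorem: P_1(cos γ) = (4π/3) Σ_m Y*_{lm}(Ω₁) Y_{lm}(Ω₂), m = −1…1:
  term(m=-1) = (0.031338, -0.088705)   from Y*(Ω₁)=(-0.014061, -0.280477), Y(Ω₂)=(0.309885, 0.127266)
  term(m=+0) = (0.034013, 0.000000)   from Y*(Ω₁)=(0.284609, -0.000000), Y(Ω₂)=(0.119507, 0.000000)
  term(m=+1) = (0.031338, 0.088705)   from Y*(Ω₁)=(0.014061, -0.280477), Y(Ω₂)=(-0.309885, 0.127266)
Accumulated sum (0.096689, 0.000000); after 4π/(2l+1) scaling, (0.405009, 0.000000) ⇒ P_1 = 0.405009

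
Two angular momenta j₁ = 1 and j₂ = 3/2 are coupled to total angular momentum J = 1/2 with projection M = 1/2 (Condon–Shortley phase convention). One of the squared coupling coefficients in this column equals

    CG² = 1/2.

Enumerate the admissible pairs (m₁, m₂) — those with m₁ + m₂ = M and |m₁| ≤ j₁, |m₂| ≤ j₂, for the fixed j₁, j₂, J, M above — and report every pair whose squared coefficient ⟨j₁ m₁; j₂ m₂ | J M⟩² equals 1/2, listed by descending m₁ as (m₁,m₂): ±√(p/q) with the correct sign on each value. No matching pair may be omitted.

Admissible pairs with m₁+m₂ = M = 1/2: (-1,3/2), (0,1/2), (1,-1/2)
  (m₁,m₂)=(1,-1/2): CG² = 1/6, CG = +√(1/6)
  (m₁,m₂)=(0,1/2): CG² = 1/3, CG = −√(1/3)
  (m₁,m₂)=(-1,3/2): CG² = 1/2, CG = +√(1/2)   ← matches the target
Pairs with CG² = 1/2: (-1,3/2): +√(1/2)

(-1,3/2): +√(1/2)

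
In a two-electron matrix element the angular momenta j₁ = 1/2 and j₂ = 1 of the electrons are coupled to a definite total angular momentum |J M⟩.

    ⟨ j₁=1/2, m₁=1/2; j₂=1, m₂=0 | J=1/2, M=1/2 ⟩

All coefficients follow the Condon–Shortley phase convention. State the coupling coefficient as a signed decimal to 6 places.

√[2·1!0!1!/3! · 1!0!1!1!1!0!] = √(1/3)
  +(−1)^0/∏(0,1,0,1,0,0)! = 1  (running 1)
⟨..|..⟩ = √(1/3)·(1) = +0.577350

+√(1/3) ≈ +0.577350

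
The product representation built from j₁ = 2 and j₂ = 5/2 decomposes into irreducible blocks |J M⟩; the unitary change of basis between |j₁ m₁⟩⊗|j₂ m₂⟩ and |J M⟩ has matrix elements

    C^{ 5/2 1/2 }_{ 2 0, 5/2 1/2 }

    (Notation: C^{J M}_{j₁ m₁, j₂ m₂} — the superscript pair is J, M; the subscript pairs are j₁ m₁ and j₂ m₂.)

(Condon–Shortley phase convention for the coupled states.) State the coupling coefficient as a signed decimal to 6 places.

triangle: 2!·2!·3!/8! = 24/40320
(j±m)!: 2!·2!·3!·2!·3!·2! = 576
prefactor² = (2J+1)·Δ·N² = 72/35
  k=0: +1/(0!·2!·2!·3!·0!·0!) = 1/24
  k=1: −1/(1!·1!·1!·2!·1!·1!) = -1/2
  k=2: +1/(2!·0!·0!·1!·2!·2!) = 1/8
Σ = -1/3  ⇒  CG² = 72/35·(-1/3)² = 8/35
CG = −√(8/35) = -0.478091

-0.478091  (= −√(8/35))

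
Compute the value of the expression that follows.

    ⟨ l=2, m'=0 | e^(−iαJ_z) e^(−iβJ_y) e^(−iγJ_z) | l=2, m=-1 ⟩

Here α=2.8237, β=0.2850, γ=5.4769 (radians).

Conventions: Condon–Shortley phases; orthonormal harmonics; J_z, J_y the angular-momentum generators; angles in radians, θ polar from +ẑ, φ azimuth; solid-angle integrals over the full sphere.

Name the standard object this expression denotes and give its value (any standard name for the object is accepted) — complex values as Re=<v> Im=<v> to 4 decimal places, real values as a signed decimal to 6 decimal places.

Wigner D-matrix element, Re=-0.2287 Im=0.2385

This is a Wigner D-matrix element — the rotation-matrix element ⟨l m'| R(α,β,γ) |l m⟩ in the angular-momentum basis.
Split into d^2_{0,-1}(β=0.2850) × two z-phases.
c=cos(0.285000/2)=0.989864, s=sin(0.285000/2)=0.142018; N=√[2·2·1·6]=4.898979
Admissible k: 0..1 (factorial args all ≥0)
  k=0: (−1)^1·4.8990/(2)·0.9899^3·0.1420^1 = -0.337401
  k=1: (−1)^2·4.8990/(2)·0.9899^1·0.1420^3 = +0.006945
d^2_{0,-1}(0.2850) = -0.337401 +0.006945 = -0.330456
D = (+1.000000+0.000000i)·(-0.330456)·(+0.692184-0.721721i) = -0.228736+0.238497i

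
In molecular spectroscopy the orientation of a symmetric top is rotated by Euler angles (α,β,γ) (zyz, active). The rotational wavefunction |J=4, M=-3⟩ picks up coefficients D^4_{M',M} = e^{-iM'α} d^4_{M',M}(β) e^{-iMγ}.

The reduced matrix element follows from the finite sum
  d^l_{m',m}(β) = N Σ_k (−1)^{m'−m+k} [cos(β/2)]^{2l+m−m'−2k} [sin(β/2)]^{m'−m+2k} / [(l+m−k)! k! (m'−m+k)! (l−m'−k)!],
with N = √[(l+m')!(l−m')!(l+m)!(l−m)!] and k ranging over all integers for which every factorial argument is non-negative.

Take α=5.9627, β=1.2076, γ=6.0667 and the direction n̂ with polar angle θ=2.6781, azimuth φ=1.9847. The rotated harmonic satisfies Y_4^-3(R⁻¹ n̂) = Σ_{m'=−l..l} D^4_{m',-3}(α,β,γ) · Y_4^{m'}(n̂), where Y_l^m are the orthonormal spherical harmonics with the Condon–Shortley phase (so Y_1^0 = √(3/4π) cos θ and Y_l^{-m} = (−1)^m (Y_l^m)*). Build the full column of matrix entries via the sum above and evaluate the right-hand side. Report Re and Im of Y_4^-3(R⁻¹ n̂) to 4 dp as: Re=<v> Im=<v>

Need the full column D^4_{m',-3} for m'=−4..4 at α=5.9627, β=1.2076, γ=6.0667.
cos(β/2)=0.823184, sin(β/2)=0.567775
d^4_{-4,-3}: single k=1 term ⇒ +0.411339;  D = -0.145135-0.384883i
d^4_{-3,-3}: k∈[0..1] ⇒ +0.210851 -0.702153 = -0.491302;  D = +0.019704+0.490907i
d^4_{-2,-3}: k∈[0..1] ⇒ -0.544150 +0.776601 = +0.232451;  D = +0.064322-0.223375i
d^4_{-1,-3}: k∈[0..1] ⇒ +0.796166 -0.631264 = +0.164903;  D = +0.093227-0.136020i
d^4_{0,-3}: k∈[0..1] ⇒ -0.818609 +0.389435 = -0.429174;  D = -0.341800+0.259545i
d^4_{1,-3}: k∈[0..1] ⇒ +0.631264 -0.180186 = +0.451078;  D = +0.426889-0.145729i
d^4_{2,-3}: k∈[0..1] ⇒ -0.369450 +0.058586 = -0.310864;  D = -0.310853+0.002638i
d^4_{3,-3}: k∈[0..1] ⇒ +0.158909 -0.010800 = +0.148109;  D = +0.140959+0.045464i
d^4_{4,-3}: single k=0 term ⇒ -0.044287;  D = -0.035720-0.026180i
Y_4^{m'}(θ=2.6781,φ=1.9847) and Σ D·Y over m':
  (-0.1451-0.3849i)·(-0.0015-0.0176i)  (+0.0197+0.4909i)·(-0.0947-0.0323i)  (+0.0643-0.2234i)·(-0.2081+0.2266i)  (+0.0932-0.1360i)·(+0.1979+0.4505i)  (-0.3418+0.2595i)·(+0.1484+0.0000i)  (+0.4269-0.1457i)·(-0.1979+0.4505i)  (-0.3109+0.0026i)·(-0.2081-0.2266i)  (+0.1410+0.0455i)·(+0.0947-0.0323i)  (-0.0357-0.0262i)·(-0.0015+0.0176i)
Y_4^-3(R⁻¹ n̂) = +0.135447+0.360874i

Re=0.1354 Im=0.3609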